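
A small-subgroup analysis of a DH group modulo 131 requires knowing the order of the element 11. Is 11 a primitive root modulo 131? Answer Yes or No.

No

φ(131) = 131 − 1 = 130 = 2 · 5 · 13.
Test 11^(130/q) mod 131 for each prime factor q of 130:
11^65 ≡ 1 (mod 131)  [q = 2: ≡ 1 ✗]
11^26 ≡ 53 (mod 131)  [q = 5: ≢ 1 ✓]
11^10 ≡ 84 (mod 131)  [q = 13: ≢ 1 ✓]
The check at q = 2 fails, so 11 generates a proper subgroup.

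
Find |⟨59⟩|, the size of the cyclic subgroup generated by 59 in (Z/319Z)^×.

Since 59 ∈ (Z/319Z)^×, its order divides φ(319) = φ(11·29) = (11−1)·(29−1) = 10·28 = 280 = 2^3 · 5 · 7.
Divisors of 280: 1, 2, 4, 5, 7, 8, 10, 14, 20, 28, 35, 40, 56, 70, 140, 280.
Evaluate successive powers at the divisors of 280:
59^1 ≡ 59
59^2 ≡ 291
59^4 ≡ 146
59^5 ≡ 1
Hence ord(59) = 5.

5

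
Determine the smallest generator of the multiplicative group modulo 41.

6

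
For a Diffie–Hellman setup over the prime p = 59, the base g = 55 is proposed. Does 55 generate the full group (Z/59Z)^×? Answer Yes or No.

Yes

φ(59) = 59 − 1 = 58 = 2 · 29.
Test 55^(58/q) mod 59 for each prime factor q of 58:
55^29 ≡ 58 (mod 59)  [q = 2: ≢ 1 ✓]
55^2 ≡ 16 (mod 59)  [q = 29: ≢ 1 ✓]
All checks pass, so 55 has order 58 and is a primitive root modulo 59.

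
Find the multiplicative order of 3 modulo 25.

The order of 3 must divide φ(25) = φ(5^2) = 5·(5−1) = 20 = 2^2 · 5.
Divisors of 20: 1, 2, 4, 5, 10, 20.
Check 3^d mod 25 for each divisor in increasing order:
3^1 ≡ 3 (mod 25)
3^2 ≡ 9 (mod 25)
3^4 ≡ 6 (mod 25)
3^5 ≡ 18 (mod 25)
3^10 ≡ 24 (mod 25)
3^20 ≡ 1 (mod 25) ✓
Therefore the multiplicative order of 3 modulo 25 is 20.

20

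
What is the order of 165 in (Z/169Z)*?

Since 165 ∈ (Z/169Z)^×, its order divides φ(169) = φ(13^2) = 13·(13−1) = 156 = 2^2 · 3 · 13.
Divisors of 156: 1, 2, 3, 4, 6, 12, 13, 26, 39, 52, 78, 156.
Check 165^d mod 169 for each divisor in increasing order:
165^1 ≡ 165
165^2 ≡ 16
165^3 ≡ 105
165^4 ≡ 87
165^6 ≡ 40
165^12 ≡ 79
165^13 ≡ 22
165^26 ≡ 146
165^39 ≡ 1
Hence ord(165) = 39.

39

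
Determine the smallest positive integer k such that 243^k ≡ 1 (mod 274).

136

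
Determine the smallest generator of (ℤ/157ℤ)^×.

5

φ(157) = 157 − 1 = 156 = 2^2 · 3 · 13.
g is a primitive root iff g^(156/q) ≢ 1 (mod 157) for each prime q ∈ {2, 3, 13}.
g = 2: 2^78 ≡ 156; 2^52 ≡ 1 — hits 1, so not a primitive root.
g = 3: 3^78 ≡ 1 — hits 1, so not a primitive root.
g = 4: 4^78 ≡ 1 — hits 1, so not a primitive root.
g = 5: 5^78 ≡ 156; 5^52 ≡ 12; 5^12 ≡ 130 — none is 1, so 5 is a primitive root.
The smallest primitive root modulo 157 is 5.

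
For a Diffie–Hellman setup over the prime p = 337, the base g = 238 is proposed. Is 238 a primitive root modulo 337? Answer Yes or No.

φ(337) = 337 − 1 = 336 = 2^4 · 3 · 7.
It suffices to check that the order of 238 is not a proper divisor of 336: compute 238^(336/q) for q ∈ {2, 3, 7}.
238^168 ≡ 336 (mod 337)  [q = 2: ≢ 1 ✓]
238^112 ≡ 128 (mod 337)  [q = 3: ≢ 1 ✓]
238^48 ≡ 175 (mod 337)  [q = 7: ≢ 1 ✓]
All checks pass, so 238 has order 336 and is a primitive root modulo 337.

Yes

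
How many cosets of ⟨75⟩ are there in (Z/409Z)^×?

By Lagrange's theorem, ord_409(75) divides φ(409) = 409 − 1 = 408 = 2^3 · 3 · 17.
Divisors of 408: 1, 2, 3, 4, 6, 8, 12, 17, 24, 34, 51, 68, 102, 136, 204, 408.
Compute 75^d (mod 409) for the divisors d until we hit 1:
75^1 ≡ 75 (mod 409)
75^2 ≡ 308 (mod 409)
75^3 ≡ 196 (mod 409)
75^4 ≡ 385 (mod 409)
75^6 ≡ 379 (mod 409)
75^8 ≡ 167 (mod 409)
75^12 ≡ 82 (mod 409)
75^17 ≡ 49 (mod 409)
75^24 ≡ 180 (mod 409)
75^34 ≡ 356 (mod 409)
75^51 ≡ 266 (mod 409)
75^68 ≡ 355 (mod 409)
75^102 ≡ 408 (mod 409)
75^136 ≡ 53 (mod 409)
75^204 ≡ 1 (mod 409) ✓
The order of 75 is 204, so the subgroup it generates has 204 elements.
[(Z/409Z)^× : ⟨75⟩] = 408/204 = 2.

2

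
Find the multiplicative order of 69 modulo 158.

26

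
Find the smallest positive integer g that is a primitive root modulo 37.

φ(37) = 37 − 1 = 36 = 2^2 · 3^2.
Test candidates g = 2, 3, … against the prime factors q ∈ {2, 3} of φ(37): g is a generator iff g^(36/q) ≢ 1 for every such q.
g = 2: 2^18 ≡ 36; 2^12 ≡ 26 — none is 1, so 2 is a primitive root.
The smallest primitive root modulo 37 is 2.

2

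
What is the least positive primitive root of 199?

φ(199) = 199 − 1 = 198 = 2 · 3^2 · 11.
Test candidates g = 2, 3, … against the prime factors q ∈ {2, 3, 11} of φ(199): g is a generator iff g^(198/q) ≢ 1 for every such q.
g = 2: 2^99 ≡ 1 — hits 1, so not a primitive root.
g = 3: 3^99 ≡ 198; 3^66 ≡ 106; 3^18 ≡ 125 — none is 1, so 3 is a primitive root.
So 3 is the smallest generator of (Z/199Z)^×.

3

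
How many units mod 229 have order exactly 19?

18

φ(229) = 229 − 1 = 228 = 2^2 · 3 · 19.
In a cyclic group of order 228, there are φ(d) elements of order d for each divisor d of 228, and zero for non-divisors.
19 | 228, and φ(19) = 19 − 1 = 18.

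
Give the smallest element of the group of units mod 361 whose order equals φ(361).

2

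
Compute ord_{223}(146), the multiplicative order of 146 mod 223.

111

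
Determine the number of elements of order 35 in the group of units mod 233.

φ(233) = 233 − 1 = 232 = 2^3 · 29.
Since (Z/233Z)^× is cyclic of order 232, the number of elements of order d is φ(d) when d | 232 and 0 otherwise.
35 does not divide 232, so no element of (Z/233Z)^× has order 35.

0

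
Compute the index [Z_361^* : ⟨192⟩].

1

Since 192 ∈ (Z/361Z)^×, its order divides φ(361) = φ(19^2) = 19·(19−1) = 342 = 2 · 3^2 · 19.
Divisors of 342: 1, 2, 3, 6, 9, 18, 19, 38, 57, 114, 171, 342.
Compute 192^d (mod 361) for the divisors d until we hit 1:
192^1 ≡ 192 (mod 361)
192^2 ≡ 42 (mod 361)
192^3 ≡ 122 (mod 361)
192^6 ≡ 83 (mod 361)
192^9 ≡ 18 (mod 361)
192^18 ≡ 324 (mod 361)
192^19 ≡ 116 (mod 361)
192^38 ≡ 99 (mod 361)
192^57 ≡ 293 (mod 361)
192^114 ≡ 292 (mod 361)
192^171 ≡ 360 (mod 361)
192^342 ≡ 1 (mod 361) ✓
The order of 192 is 342, so the subgroup it generates has 342 elements.
Index = |(Z/361Z)^×| / |⟨192⟩| = 342 / 342 = 1.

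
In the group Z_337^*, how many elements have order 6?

φ(337) = 337 − 1 = 336 = 2^4 · 3 · 7.
In a cyclic group of order 336, there are φ(d) elements of order d for each divisor d of 336, and zero for non-divisors.
6 = 2 · 3 divides 336, and φ(6) = 2.

2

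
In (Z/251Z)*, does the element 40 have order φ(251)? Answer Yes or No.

No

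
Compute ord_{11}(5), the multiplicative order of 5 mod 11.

Since 5 ∈ (Z/11Z)^×, its order divides φ(11) = 11 − 1 = 10 = 2 · 5.
Divisors of 10: 1, 2, 5, 10.
Test each divisor d:
5^1 ≡ 5
5^2 ≡ 3
5^5 ≡ 1
Therefore the multiplicative order of 5 modulo 11 is 5.

5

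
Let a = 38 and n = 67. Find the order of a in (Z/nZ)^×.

The order of 38 must divide φ(67) = 67 − 1 = 66 = 2 · 3 · 11.
Divisors of 66: 1, 2, 3, 6, 11, 22, 33, 66.
Check 38^d mod 67 for each divisor in increasing order:
38^1 ≡ 38 (mod 67)
38^2 ≡ 37 (mod 67)
38^3 ≡ 66 (mod 67)
38^6 ≡ 1 (mod 67) ✓
Therefore the multiplicative order of 38 modulo 67 is 6.

6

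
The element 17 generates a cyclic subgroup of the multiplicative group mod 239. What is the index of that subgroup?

2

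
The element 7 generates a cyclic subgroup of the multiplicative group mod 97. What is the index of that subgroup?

1

The order of 7 must divide φ(97) = 97 − 1 = 96 = 2^5 · 3.
Divisors of 96: 1, 2, 3, 4, 6, 8, 12, 16, 24, 32, 48, 96.
Compute 7^d (mod 97) for the divisors d until we hit 1:
7^1 ≡ 7
7^2 ≡ 49
7^3 ≡ 52
7^4 ≡ 73
7^6 ≡ 85
7^8 ≡ 91
7^12 ≡ 47
7^16 ≡ 36
7^24 ≡ 75
7^32 ≡ 35
7^48 ≡ 96
7^96 ≡ 1
So ord_97(7) = 96, hence |⟨7⟩| = 96.
Index = |(Z/97Z)^×| / |⟨7⟩| = 96 / 96 = 1.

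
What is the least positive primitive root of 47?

5

φ(47) = 47 − 1 = 46 = 2 · 23.
Test candidates g = 2, 3, … against the prime factors q ∈ {2, 23} of φ(47): g is a generator iff g^(46/q) ≢ 1 for every such q.
g = 2: 2^23 ≡ 1 — hits 1, so not a primitive root.
g = 3: 3^23 ≡ 1 — hits 1, so not a primitive root.
g = 4: 4^23 ≡ 1 — hits 1, so not a primitive root.
g = 5: 5^23 ≡ 46; 5^2 ≡ 25 — none is 1, so 5 is a primitive root.
Hence the least primitive root of 47 is 5.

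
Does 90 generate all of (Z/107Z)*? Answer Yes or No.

No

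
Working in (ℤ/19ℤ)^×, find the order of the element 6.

9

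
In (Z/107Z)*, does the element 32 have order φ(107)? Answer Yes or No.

Yes

φ(107) = 107 − 1 = 106 = 2 · 53.
32 is a primitive root mod 107 iff 32^(φ(107)/q) ≢ 1 for every prime q | φ(107), i.e. q ∈ {2, 53}.
32^53 ≡ 106 (mod 107)  [q = 2: ≢ 1 ✓]
32^2 ≡ 61 (mod 107)  [q = 53: ≢ 1 ✓]
None equal 1, so ord_107(32) = 106: 32 is a primitive root.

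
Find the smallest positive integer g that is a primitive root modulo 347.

φ(347) = 347 − 1 = 346 = 2 · 173.
g is a primitive root iff g^(346/q) ≢ 1 (mod 347) for each prime q ∈ {2, 173}.
g = 2: 2^173 ≡ 346; 2^2 ≡ 4 — none is 1, so 2 is a primitive root.
Hence the least primitive root of 347 is 2.

2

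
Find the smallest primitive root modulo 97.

5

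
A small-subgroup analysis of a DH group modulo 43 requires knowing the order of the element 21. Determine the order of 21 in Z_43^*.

7

The order of 21 must divide φ(43) = 43 − 1 = 42 = 2 · 3 · 7.
Divisors of 42: 1, 2, 3, 6, 7, 14, 21, 42.
Compute 21^d (mod 43) for the divisors d until we hit 1:
21^1 ≡ 21 (mod 43)
21^2 ≡ 11 (mod 43)
21^3 ≡ 16 (mod 43)
21^6 ≡ 41 (mod 43)
21^7 ≡ 1 (mod 43) ✓
So ord_43(21) = 7.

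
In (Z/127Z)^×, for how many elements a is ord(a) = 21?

12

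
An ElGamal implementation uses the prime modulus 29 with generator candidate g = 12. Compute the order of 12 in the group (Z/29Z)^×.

ord(12) | φ(29) = 29 − 1 = 28 = 2^2 · 7.
Divisors of 28: 1, 2, 4, 7, 14, 28.
Test each divisor d:
12^1 ≡ 12 (mod 29)
12^2 ≡ 28 (mod 29)
12^4 ≡ 1 (mod 29) ✓
Hence ord(12) = 4.

4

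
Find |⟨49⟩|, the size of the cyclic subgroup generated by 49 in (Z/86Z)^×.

Since 49 ∈ (Z/86Z)^×, its order divides φ(86) = φ(2)·φ(43) = 1·42 = 42 = 2 · 3 · 7.
Divisors of 42: 1, 2, 3, 6, 7, 14, 21, 42.
Test each divisor d:
49^1 ≡ 49
49^2 ≡ 79
49^3 ≡ 1
So ord_86(49) = 3.

3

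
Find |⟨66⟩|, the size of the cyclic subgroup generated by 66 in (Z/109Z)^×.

By Lagrange's theorem, ord_109(66) divides φ(109) = 109 − 1 = 108 = 2^2 · 3^3.
Divisors of 108: 1, 2, 3, 4, 6, 9, 12, 18, 27, 36, 54, 108.
Evaluate successive powers at the divisors of 108:
66^1 ≡ 66
66^2 ≡ 105
66^3 ≡ 63
66^4 ≡ 16
66^6 ≡ 45
66^9 ≡ 1
So ord_109(66) = 9.

9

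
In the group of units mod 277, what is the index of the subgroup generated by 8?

Since 8 ∈ (Z/277Z)^×, its order divides φ(277) = 277 − 1 = 276 = 2^2 · 3 · 23.
Divisors of 276: 1, 2, 3, 4, 6, 12, 23, 46, 69, 92, 138, 276.
Compute 8^d (mod 277) for the divisors d until we hit 1:
8^1 ≡ 8
8^2 ≡ 64
8^3 ≡ 235
8^4 ≡ 218
8^6 ≡ 102
8^12 ≡ 155
8^23 ≡ 60
8^46 ≡ 276
8^69 ≡ 217
8^92 ≡ 1
Thus |⟨8⟩| = ord(8) = 92.
Index = |(Z/277Z)^×| / |⟨8⟩| = 276 / 92 = 3.

3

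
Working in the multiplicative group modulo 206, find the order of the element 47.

6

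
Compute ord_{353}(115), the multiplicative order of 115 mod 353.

ord(115) | φ(353) = 353 − 1 = 352 = 2^5 · 11.
Divisors of 352: 1, 2, 4, 8, 11, 16, 22, 32, 44, 88, 176, 352.
Evaluate successive powers at the divisors of 352:
115^1 ≡ 115 (mod 353)
115^2 ≡ 164 (mod 353)
115^4 ≡ 68 (mod 353)
115^8 ≡ 35 (mod 353)
115^11 ≡ 343 (mod 353)
115^16 ≡ 166 (mod 353)
115^22 ≡ 100 (mod 353)
115^32 ≡ 22 (mod 353)
115^44 ≡ 116 (mod 353)
115^88 ≡ 42 (mod 353)
115^176 ≡ 352 (mod 353)
115^352 ≡ 1 (mod 353) ✓
Hence ord(115) = 352.

352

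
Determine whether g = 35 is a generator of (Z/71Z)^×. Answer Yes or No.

φ(71) = 71 − 1 = 70 = 2 · 5 · 7.
An element g generates (Z/71Z)^× iff g^(70/q) ≢ 1 (mod 71) for each prime q ∈ {2, 5, 7}.
35^35 ≡ 70 (mod 71)  [q = 2: ≢ 1 ✓]
35^14 ≡ 25 (mod 71)  [q = 5: ≢ 1 ✓]
35^10 ≡ 45 (mod 71)  [q = 7: ≢ 1 ✓]
None equal 1, so ord_71(35) = 70: 35 is a primitive root.

Yes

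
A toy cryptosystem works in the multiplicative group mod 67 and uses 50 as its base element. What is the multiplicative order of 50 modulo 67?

ord(50) | φ(67) = 67 − 1 = 66 = 2 · 3 · 11.
Divisors of 66: 1, 2, 3, 6, 11, 22, 33, 66.
Check 50^d mod 67 for each divisor in increasing order:
50^1 ≡ 50 (mod 67)
50^2 ≡ 21 (mod 67)
50^3 ≡ 45 (mod 67)
50^6 ≡ 15 (mod 67)
50^11 ≡ 38 (mod 67)
50^22 ≡ 37 (mod 67)
50^33 ≡ 66 (mod 67)
50^66 ≡ 1 (mod 67) ✓
Therefore the multiplicative order of 50 modulo 67 is 66.

66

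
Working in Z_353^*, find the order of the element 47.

176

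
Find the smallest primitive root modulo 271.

φ(271) = 271 − 1 = 270 = 2 · 3^3 · 5.
Test candidates g = 2, 3, … against the prime factors q ∈ {2, 3, 5} of φ(271): g is a generator iff g^(270/q) ≢ 1 for every such q.
g = 2: 2^135 ≡ 1 — hits 1, so not a primitive root.
g = 3: 3^135 ≡ 270; 3^90 ≡ 1 — hits 1, so not a primitive root.
g = 4: 4^135 ≡ 1 — hits 1, so not a primitive root.
g = 5: 5^135 ≡ 1 — hits 1, so not a primitive root.
g = 6: 6^135 ≡ 270; 6^90 ≡ 242; 6^54 ≡ 10 — none is 1, so 6 is a primitive root.
So 6 is the smallest generator of (Z/271Z)^×.

6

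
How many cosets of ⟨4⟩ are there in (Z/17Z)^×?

The order of 4 must divide φ(17) = 17 − 1 = 16 = 2^4.
Divisors of 16: 1, 2, 4, 8, 16.
Check 4^d mod 17 for each divisor in increasing order:
4^1 ≡ 4 (mod 17)
4^2 ≡ 16 (mod 17)
4^4 ≡ 1 (mod 17) ✓
Thus |⟨4⟩| = ord(4) = 4.
Index = |(Z/17Z)^×| / |⟨4⟩| = 16 / 4 = 4.

4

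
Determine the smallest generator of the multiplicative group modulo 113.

φ(113) = 113 − 1 = 112 = 2^4 · 7.
g is a primitive root iff g^(112/q) ≢ 1 (mod 113) for each prime q ∈ {2, 7}.
g = 2: 2^56 ≡ 1 — hits 1, so not a primitive root.
g = 3: 3^56 ≡ 112; 3^16 ≡ 49 — none is 1, so 3 is a primitive root.
So 3 is the smallest generator of (Z/113Z)^×.

3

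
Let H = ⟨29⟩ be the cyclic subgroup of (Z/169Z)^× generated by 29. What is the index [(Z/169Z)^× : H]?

Since 29 ∈ (Z/169Z)^×, its order divides φ(169) = φ(13^2) = 13·(13−1) = 156 = 2^2 · 3 · 13.
Divisors of 156: 1, 2, 3, 4, 6, 12, 13, 26, 39, 52, 78, 156.
Compute 29^d (mod 169) for the divisors d until we hit 1:
29^1 ≡ 29 (mod 169)
29^2 ≡ 165 (mod 169)
29^3 ≡ 53 (mod 169)
29^4 ≡ 16 (mod 169)
29^6 ≡ 105 (mod 169)
29^12 ≡ 40 (mod 169)
29^13 ≡ 146 (mod 169)
29^26 ≡ 22 (mod 169)
29^39 ≡ 1 (mod 169) ✓
So ord_169(29) = 39, hence |⟨29⟩| = 39.
[(Z/169Z)^× : ⟨29⟩] = 156/39 = 4.

4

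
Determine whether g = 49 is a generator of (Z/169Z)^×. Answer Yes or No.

No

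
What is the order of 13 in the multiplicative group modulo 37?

36

Since 13 ∈ (Z/37Z)^×, its order divides φ(37) = 37 − 1 = 36 = 2^2 · 3^2.
Divisors of 36: 1, 2, 3, 4, 6, 9, 12, 18, 36.
Test each divisor d:
13^1 ≡ 13
13^2 ≡ 21
13^3 ≡ 14
13^4 ≡ 34
13^6 ≡ 11
13^9 ≡ 6
13^12 ≡ 10
13^18 ≡ 36
13^36 ≡ 1
The smallest such exponent is 36, so the order of 13 is 36.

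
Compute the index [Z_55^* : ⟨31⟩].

ord(31) | φ(55) = φ(5·11) = (5−1)·(11−1) = 4·10 = 40 = 2^3 · 5.
Divisors of 40: 1, 2, 4, 5, 8, 10, 20, 40.
Check 31^d mod 55 for each divisor in increasing order:
31^1 ≡ 31 (mod 55)
31^2 ≡ 26 (mod 55)
31^4 ≡ 16 (mod 55)
31^5 ≡ 1 (mod 55) ✓
Thus |⟨31⟩| = ord(31) = 5.
The index is φ(55) / ord(31) = 40 / 5 = 8.

8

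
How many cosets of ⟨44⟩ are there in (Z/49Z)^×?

2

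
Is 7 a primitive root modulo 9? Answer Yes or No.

φ(9) = φ(3^2) = 3·(3−1) = 6 = 2 · 3.
7 is a primitive root mod 9 iff 7^(φ(9)/q) ≢ 1 for every prime q | φ(9), i.e. q ∈ {2, 3}.
7^3 ≡ 1 (mod 9)  [q = 2: ≡ 1 ✗]
7^2 ≡ 4 (mod 9)  [q = 3: ≢ 1 ✓]
Since 7^3 ≡ 1, the order of 7 divides 3 < 6, so 7 is not a primitive root.

No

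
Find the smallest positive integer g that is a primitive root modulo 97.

5

φ(97) = 97 − 1 = 96 = 2^5 · 3.
g is a primitive root iff g^(96/q) ≢ 1 (mod 97) for each prime q ∈ {2, 3}.
g = 2: 2^48 ≡ 1 — hits 1, so not a primitive root.
g = 3: 3^48 ≡ 1 — hits 1, so not a primitive root.
g = 4: 4^48 ≡ 1 — hits 1, so not a primitive root.
g = 5: 5^48 ≡ 96; 5^32 ≡ 35 — none is 1, so 5 is a primitive root.
So 5 is the smallest generator of (Z/97Z)^×.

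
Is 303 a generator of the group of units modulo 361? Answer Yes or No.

No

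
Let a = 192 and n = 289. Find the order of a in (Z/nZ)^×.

272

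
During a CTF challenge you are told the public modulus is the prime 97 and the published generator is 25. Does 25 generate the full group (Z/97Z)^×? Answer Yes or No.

φ(97) = 97 − 1 = 96 = 2^5 · 3.
It suffices to check that the order of 25 is not a proper divisor of 96: compute 25^(96/q) for q ∈ {2, 3}.
25^48 ≡ 1 (mod 97)  [q = 2: ≡ 1 ✗]
25^32 ≡ 61 (mod 97)  [q = 3: ≢ 1 ✓]
The check at q = 2 fails, so 25 generates a proper subgroup.

No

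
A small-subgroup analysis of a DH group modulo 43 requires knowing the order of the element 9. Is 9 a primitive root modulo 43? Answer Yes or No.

φ(43) = 43 − 1 = 42 = 2 · 3 · 7.
It suffices to check that the order of 9 is not a proper divisor of 42: compute 9^(42/q) for q ∈ {2, 3, 7}.
9^21 ≡ 1 (mod 43)  [q = 2: ≡ 1 ✗]
9^14 ≡ 6 (mod 43)  [q = 3: ≢ 1 ✓]
9^6 ≡ 4 (mod 43)  [q = 7: ≢ 1 ✓]
9^21 ≡ 1 shows ord(9) | 21, strictly less than φ(43); not a primitive root.

No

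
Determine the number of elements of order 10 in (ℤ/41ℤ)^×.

φ(41) = 41 − 1 = 40 = 2^3 · 5.
Since (Z/41Z)^× is cyclic of order 40, the number of elements of order d is φ(d) when d | 40 and 0 otherwise.
10 = 2 · 5 divides 40, and φ(10) = 4.

4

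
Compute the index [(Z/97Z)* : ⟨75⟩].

24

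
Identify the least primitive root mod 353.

3

φ(353) = 353 − 1 = 352 = 2^5 · 11.
g is a primitive root iff g^(352/q) ≢ 1 (mod 353) for each prime q ∈ {2, 11}.
g = 2: 2^176 ≡ 1 — hits 1, so not a primitive root.
g = 3: 3^176 ≡ 352; 3^32 ≡ 140 — none is 1, so 3 is a primitive root.
Hence the least primitive root of 353 is 3.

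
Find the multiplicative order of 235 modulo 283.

The order of 235 must divide φ(283) = 283 − 1 = 282 = 2 · 3 · 47.
Divisors of 282: 1, 2, 3, 6, 47, 94, 141, 282.
Evaluate successive powers at the divisors of 282:
235^1 ≡ 235 (mod 283)
235^2 ≡ 40 (mod 283)
235^3 ≡ 61 (mod 283)
235^6 ≡ 42 (mod 283)
235^47 ≡ 44 (mod 283)
235^94 ≡ 238 (mod 283)
235^141 ≡ 1 (mod 283) ✓
Therefore the multiplicative order of 235 modulo 283 is 141.

141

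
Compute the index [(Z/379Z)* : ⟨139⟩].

6

The order of 139 must divide φ(379) = 379 − 1 = 378 = 2 · 3^3 · 7.
Divisors of 378: 1, 2, 3, 6, 7, 9, 14, 18, 21, 27, 42, 54, 63, 126, 189, 378.
Test each divisor d:
139^1 ≡ 139
139^2 ≡ 371
139^3 ≡ 25
139^6 ≡ 246
139^7 ≡ 84
139^9 ≡ 86
139^14 ≡ 234
139^18 ≡ 195
139^21 ≡ 327
139^27 ≡ 94
139^42 ≡ 51
139^54 ≡ 119
139^63 ≡ 1
Thus |⟨139⟩| = ord(139) = 63.
The index is φ(379) / ord(139) = 378 / 63 = 6.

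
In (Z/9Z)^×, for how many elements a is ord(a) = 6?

φ(9) = φ(3^2) = 3·(3−1) = 6 = 2 · 3.
Since (Z/9Z)^× is cyclic of order 6, the number of elements of order d is φ(d) when d | 6 and 0 otherwise.
6 = 2 · 3 divides 6, and φ(6) = 2.

2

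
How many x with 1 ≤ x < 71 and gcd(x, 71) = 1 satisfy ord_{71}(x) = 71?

φ(71) = 71 − 1 = 70 = 2 · 5 · 7.
In a cyclic group of order 70, there are φ(d) elements of order d for each divisor d of 70, and zero for non-divisors.
71 does not divide 70, so no element of (Z/71Z)^× has order 71.

0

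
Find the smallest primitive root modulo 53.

2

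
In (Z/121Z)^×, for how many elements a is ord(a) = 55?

40

φ(121) = φ(11^2) = 11·(11−1) = 110 = 2 · 5 · 11.
In a cyclic group of order 110, there are φ(d) elements of order d for each divisor d of 110, and zero for non-divisors.
55 = 5 · 11 divides 110, and φ(55) = 40.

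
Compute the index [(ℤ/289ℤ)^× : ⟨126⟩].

1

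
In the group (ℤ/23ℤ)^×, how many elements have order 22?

φ(23) = 23 − 1 = 22 = 2 · 11.
Since (Z/23Z)^× is cyclic of order 22, the number of elements of order d is φ(d) when d | 22 and 0 otherwise.
22 = 2 · 11 divides 22, and φ(22) = 10.

10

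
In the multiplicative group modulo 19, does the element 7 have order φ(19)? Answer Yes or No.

φ(19) = 19 − 1 = 18 = 2 · 3^2.
7 is a primitive root mod 19 iff 7^(φ(19)/q) ≢ 1 for every prime q | φ(19), i.e. q ∈ {2, 3}.
7^9 ≡ 1 (mod 19)  [q = 2: ≡ 1 ✗]
7^6 ≡ 1 (mod 19)  [q = 3: ≡ 1 ✗]
The check at q = 2 fails, so 7 generates a proper subgroup.

No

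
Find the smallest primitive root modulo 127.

3

φ(127) = 127 − 1 = 126 = 2 · 3^2 · 7.
g is a primitive root iff g^(126/q) ≢ 1 (mod 127) for each prime q ∈ {2, 3, 7}.
g = 2: 2^63 ≡ 1 — hits 1, so not a primitive root.
g = 3: 3^63 ≡ 126; 3^42 ≡ 107; 3^18 ≡ 4 — none is 1, so 3 is a primitive root.
The smallest primitive root modulo 127 is 3.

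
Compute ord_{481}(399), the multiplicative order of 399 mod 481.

The order of 399 must divide φ(481) = φ(13·37) = (13−1)·(37−1) = 12·36 = 432 = 2^4 · 3^3.
Divisors of 432: 1, 2, 3, 4, 6, 8, 9, 12, 16, 18, 24, 27, 36, 48, 54, 72, 108, 144, 216, 432.
Check 399^d mod 481 for each divisor in increasing order:
399^1 ≡ 399 (mod 481)
399^2 ≡ 471 (mod 481)
399^3 ≡ 339 (mod 481)
399^4 ≡ 100 (mod 481)
399^6 ≡ 443 (mod 481)
399^8 ≡ 380 (mod 481)
399^9 ≡ 105 (mod 481)
399^12 ≡ 1 (mod 481) ✓
So ord_481(399) = 12.

12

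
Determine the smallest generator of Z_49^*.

φ(49) = φ(7^2) = 7·(7−1) = 42 = 2 · 3 · 7.
g is a primitive root iff g^(42/q) ≢ 1 (mod 49) for each prime q ∈ {2, 3, 7}.
g = 2: 2^21 ≡ 1 — hits 1, so not a primitive root.
g = 3: 3^21 ≡ 48; 3^14 ≡ 30; 3^6 ≡ 43 — none is 1, so 3 is a primitive root.
The smallest primitive root modulo 49 is 3.

3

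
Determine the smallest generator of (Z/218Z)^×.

φ(218) = φ(2)·φ(109) = 1·108 = 108 = 2^2 · 3^3.
Test candidates g = 2, 3, … against the prime factors q ∈ {2, 3} of φ(218): g is a generator iff g^(108/q) ≢ 1 for every such q.
g = 2: gcd(2, 218) = 2 > 1, not a unit — skip.
g = 3: 3^54 ≡ 1 — hits 1, so not a primitive root.
g = 4: gcd(4, 218) = 2 > 1, not a unit — skip.
g = 5: 5^54 ≡ 1 — hits 1, so not a primitive root.
g = 6: gcd(6, 218) = 2 > 1, not a unit — skip.
g = 7: 7^54 ≡ 1 — hits 1, so not a primitive root.
g = 8: gcd(8, 218) = 2 > 1, not a unit — skip.
g = 9: 9^54 ≡ 1 — hits 1, so not a primitive root.
g = 10: gcd(10, 218) = 2 > 1, not a unit — skip.
g = 11: 11^54 ≡ 217; 11^36 ≡ 45 — none is 1, so 11 is a primitive root.
Hence the least primitive root of 218 is 11.

11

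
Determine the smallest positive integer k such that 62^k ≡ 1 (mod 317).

316

By Lagrange's theorem, ord_317(62) divides φ(317) = 317 − 1 = 316 = 2^2 · 79.
Divisors of 316: 1, 2, 4, 79, 158, 316.
Test each divisor d:
62^1 ≡ 62 (mod 317)
62^2 ≡ 40 (mod 317)
62^4 ≡ 15 (mod 317)
62^79 ≡ 203 (mod 317)
62^158 ≡ 316 (mod 317)
62^316 ≡ 1 (mod 317) ✓
So ord_317(62) = 316.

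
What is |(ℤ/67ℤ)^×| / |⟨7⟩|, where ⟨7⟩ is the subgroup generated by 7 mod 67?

1

ord(7) | φ(67) = 67 − 1 = 66 = 2 · 3 · 11.
Divisors of 66: 1, 2, 3, 6, 11, 22, 33, 66.
Evaluate successive powers at the divisors of 66:
7^1 ≡ 7 (mod 67)
7^2 ≡ 49 (mod 67)
7^3 ≡ 8 (mod 67)
7^6 ≡ 64 (mod 67)
7^11 ≡ 30 (mod 67)
7^22 ≡ 29 (mod 67)
7^33 ≡ 66 (mod 67)
7^66 ≡ 1 (mod 67) ✓
So ord_67(7) = 66, hence |⟨7⟩| = 66.
Index = |(Z/67Z)^×| / |⟨7⟩| = 66 / 66 = 1.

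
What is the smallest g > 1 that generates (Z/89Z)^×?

φ(89) = 89 − 1 = 88 = 2^3 · 11.
g is a primitive root iff g^(88/q) ≢ 1 (mod 89) for each prime q ∈ {2, 11}.
g = 2: 2^44 ≡ 1 — hits 1, so not a primitive root.
g = 3: 3^44 ≡ 88; 3^8 ≡ 64 — none is 1, so 3 is a primitive root.
Hence the least primitive root of 89 is 3.

3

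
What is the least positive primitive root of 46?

5

φ(46) = φ(2)·φ(23) = 1·22 = 22 = 2 · 11.
Test candidates g = 2, 3, … against the prime factors q ∈ {2, 11} of φ(46): g is a generator iff g^(22/q) ≢ 1 for every such q.
g = 2: gcd(2, 46) = 2 > 1, not a unit — skip.
g = 3: 3^11 ≡ 1 — hits 1, so not a primitive root.
g = 4: gcd(4, 46) = 2 > 1, not a unit — skip.
g = 5: 5^11 ≡ 45; 5^2 ≡ 25 — none is 1, so 5 is a primitive root.
Hence the least primitive root of 46 is 5.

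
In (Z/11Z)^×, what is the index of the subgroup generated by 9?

2

ord(9) | φ(11) = 11 − 1 = 10 = 2 · 5.
Divisors of 10: 1, 2, 5, 10.
Evaluate successive powers at the divisors of 10:
9^1 ≡ 9 (mod 11)
9^2 ≡ 4 (mod 11)
9^5 ≡ 1 (mod 11) ✓
Thus |⟨9⟩| = ord(9) = 5.
[(Z/11Z)^× : ⟨9⟩] = 10/5 = 2.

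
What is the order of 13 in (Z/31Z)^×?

30

Since 13 ∈ (Z/31Z)^×, its order divides φ(31) = 31 − 1 = 30 = 2 · 3 · 5.
Divisors of 30: 1, 2, 3, 5, 6, 10, 15, 30.
Test each divisor d:
13^1 ≡ 13
13^2 ≡ 14
13^3 ≡ 27
13^5 ≡ 6
13^6 ≡ 16
13^10 ≡ 5
13^15 ≡ 30
13^30 ≡ 1
Therefore the multiplicative order of 13 modulo 31 is 30.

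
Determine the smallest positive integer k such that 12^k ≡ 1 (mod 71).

By Lagrange's theorem, ord_71(12) divides φ(71) = 71 − 1 = 70 = 2 · 5 · 7.
Divisors of 70: 1, 2, 5, 7, 10, 14, 35, 70.
Check 12^d mod 71 for each divisor in increasing order:
12^1 ≡ 12
12^2 ≡ 2
12^5 ≡ 48
12^7 ≡ 25
12^10 ≡ 32
12^14 ≡ 57
12^35 ≡ 1
So ord_71(12) = 35.

35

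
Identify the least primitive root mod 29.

φ(29) = 29 − 1 = 28 = 2^2 · 7.
Test candidates g = 2, 3, … against the prime factors q ∈ {2, 7} of φ(29): g is a generator iff g^(28/q) ≢ 1 for every such q.
g = 2: 2^14 ≡ 28; 2^4 ≡ 16 — none is 1, so 2 is a primitive root.
So 2 is the smallest generator of (Z/29Z)^×.

2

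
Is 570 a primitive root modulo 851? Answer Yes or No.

No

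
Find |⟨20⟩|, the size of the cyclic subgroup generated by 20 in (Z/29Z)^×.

7

By Lagrange's theorem, ord_29(20) divides φ(29) = 29 − 1 = 28 = 2^2 · 7.
Divisors of 28: 1, 2, 4, 7, 14, 28.
Compute 20^d (mod 29) for the divisors d until we hit 1:
20^1 ≡ 20 (mod 29)
20^2 ≡ 23 (mod 29)
20^4 ≡ 7 (mod 29)
20^7 ≡ 1 (mod 29) ✓
The smallest such exponent is 7, so the order of 20 is 7.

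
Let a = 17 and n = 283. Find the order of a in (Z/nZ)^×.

282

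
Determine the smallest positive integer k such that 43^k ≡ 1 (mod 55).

By Lagrange's theorem, ord_55(43) divides φ(55) = φ(5·11) = (5−1)·(11−1) = 4·10 = 40 = 2^3 · 5.
Divisors of 40: 1, 2, 4, 5, 8, 10, 20, 40.
Evaluate successive powers at the divisors of 40:
43^1 ≡ 43
43^2 ≡ 34
43^4 ≡ 1
Hence ord(43) = 4.

4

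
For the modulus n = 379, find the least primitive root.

2

φ(379) = 379 − 1 = 378 = 2 · 3^3 · 7.
Test candidates g = 2, 3, … against the prime factors q ∈ {2, 3, 7} of φ(379): g is a generator iff g^(378/q) ≢ 1 for every such q.
g = 2: 2^189 ≡ 378; 2^126 ≡ 327; 2^54 ≡ 125 — none is 1, so 2 is a primitive root.
So 2 is the smallest generator of (Z/379Z)^×.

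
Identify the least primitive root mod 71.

7

φ(71) = 71 − 1 = 70 = 2 · 5 · 7.
Test candidates g = 2, 3, … against the prime factors q ∈ {2, 5, 7} of φ(71): g is a generator iff g^(70/q) ≢ 1 for every such q.
g = 2: 2^35 ≡ 1 — hits 1, so not a primitive root.
g = 3: 3^35 ≡ 1 — hits 1, so not a primitive root.
g = 4: 4^35 ≡ 1 — hits 1, so not a primitive root.
g = 5: 5^35 ≡ 1 — hits 1, so not a primitive root.
g = 6: 6^35 ≡ 1 — hits 1, so not a primitive root.
g = 7: 7^35 ≡ 70; 7^14 ≡ 54; 7^10 ≡ 45 — none is 1, so 7 is a primitive root.
The smallest primitive root modulo 71 is 7.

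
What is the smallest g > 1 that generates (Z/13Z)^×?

φ(13) = 13 − 1 = 12 = 2^2 · 3.
g is a primitive root iff g^(12/q) ≢ 1 (mod 13) for each prime q ∈ {2, 3}.
g = 2: 2^6 ≡ 12; 2^4 ≡ 3 — none is 1, so 2 is a primitive root.
So 2 is the smallest generator of (Z/13Z)^×.

2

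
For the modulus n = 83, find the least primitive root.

2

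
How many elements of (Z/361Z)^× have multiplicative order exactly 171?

φ(361) = φ(19^2) = 19·(19−1) = 342 = 2 · 3^2 · 19.
Since (Z/361Z)^× is cyclic of order 342, the number of elements of order d is φ(d) when d | 342 and 0 otherwise.
171 = 3^2 · 19 divides 342, and φ(171) = 108.

108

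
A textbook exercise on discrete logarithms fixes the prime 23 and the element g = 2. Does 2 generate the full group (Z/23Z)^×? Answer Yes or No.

No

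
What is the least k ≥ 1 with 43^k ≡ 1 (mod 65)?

The order of 43 must divide φ(65) = φ(5·13) = (5−1)·(13−1) = 4·12 = 48 = 2^4 · 3.
Divisors of 48: 1, 2, 3, 4, 6, 8, 12, 16, 24, 48.
Check 43^d mod 65 for each divisor in increasing order:
43^1 ≡ 43 (mod 65)
43^2 ≡ 29 (mod 65)
43^3 ≡ 12 (mod 65)
43^4 ≡ 61 (mod 65)
43^6 ≡ 14 (mod 65)
43^8 ≡ 16 (mod 65)
43^12 ≡ 1 (mod 65) ✓
So ord_65(43) = 12.

12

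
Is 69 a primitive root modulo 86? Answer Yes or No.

Yes

φ(86) = φ(2)·φ(43) = 1·42 = 42 = 2 · 3 · 7.
An element g generates (Z/86Z)^× iff g^(42/q) ≢ 1 (mod 86) for each prime q ∈ {2, 3, 7}.
69^21 ≡ 85 (mod 86)  [q = 2: ≢ 1 ✓]
69^14 ≡ 49 (mod 86)  [q = 3: ≢ 1 ✓]
69^6 ≡ 35 (mod 86)  [q = 7: ≢ 1 ✓]
Every test exponent gives a nontrivial residue, hence 69 generates the full group.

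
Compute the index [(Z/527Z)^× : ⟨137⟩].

16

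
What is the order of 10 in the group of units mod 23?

22

ord(10) | φ(23) = 23 − 1 = 22 = 2 · 11.
Divisors of 22: 1, 2, 11, 22.
Test each divisor d:
10^1 ≡ 10 (mod 23)
10^2 ≡ 8 (mod 23)
10^11 ≡ 22 (mod 23)
10^22 ≡ 1 (mod 23) ✓
Therefore the multiplicative order of 10 modulo 23 is 22.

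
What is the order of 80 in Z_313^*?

312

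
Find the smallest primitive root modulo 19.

φ(19) = 19 − 1 = 18 = 2 · 3^2.
g is a primitive root iff g^(18/q) ≢ 1 (mod 19) for each prime q ∈ {2, 3}.
g = 2: 2^9 ≡ 18; 2^6 ≡ 7 — none is 1, so 2 is a primitive root.
Hence the least primitive root of 19 is 2.

2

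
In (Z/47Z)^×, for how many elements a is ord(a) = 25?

φ(47) = 47 − 1 = 46 = 2 · 23.
In a cyclic group of order 46, there are φ(d) elements of order d for each divisor d of 46, and zero for non-divisors.
25 does not divide 46, so no element of (Z/47Z)^× has order 25.

0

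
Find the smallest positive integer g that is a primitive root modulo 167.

φ(167) = 167 − 1 = 166 = 2 · 83.
g is a primitive root iff g^(166/q) ≢ 1 (mod 167) for each prime q ∈ {2, 83}.
g = 2: 2^83 ≡ 1 — hits 1, so not a primitive root.
g = 3: 3^83 ≡ 1 — hits 1, so not a primitive root.
g = 4: 4^83 ≡ 1 — hits 1, so not a primitive root.
g = 5: 5^83 ≡ 166; 5^2 ≡ 25 — none is 1, so 5 is a primitive root.
Hence the least primitive root of 167 is 5.

5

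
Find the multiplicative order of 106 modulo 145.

28

The order of 106 must divide φ(145) = φ(5·29) = (5−1)·(29−1) = 4·28 = 112 = 2^4 · 7.
Divisors of 112: 1, 2, 4, 7, 8, 14, 16, 28, 56, 112.
Evaluate successive powers at the divisors of 112:
106^1 ≡ 106
106^2 ≡ 71
106^4 ≡ 111
106^7 ≡ 41
106^8 ≡ 141
106^14 ≡ 86
106^16 ≡ 16
106^28 ≡ 1
So ord_145(106) = 28.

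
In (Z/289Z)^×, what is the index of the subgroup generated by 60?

2

ord(60) | φ(289) = φ(17^2) = 17·(17−1) = 272 = 2^4 · 17.
Divisors of 272: 1, 2, 4, 8, 16, 17, 34, 68, 136, 272.
Test each divisor d:
60^1 ≡ 60
60^2 ≡ 132
60^4 ≡ 84
60^8 ≡ 120
60^16 ≡ 239
60^17 ≡ 179
60^34 ≡ 251
60^68 ≡ 288
60^136 ≡ 1
Thus |⟨60⟩| = ord(60) = 136.
[(Z/289Z)^× : ⟨60⟩] = 272/136 = 2.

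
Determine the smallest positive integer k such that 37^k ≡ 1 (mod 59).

ord(37) | φ(59) = 59 − 1 = 58 = 2 · 29.
Divisors of 58: 1, 2, 29, 58.
Compute 37^d (mod 59) for the divisors d until we hit 1:
37^1 ≡ 37
37^2 ≡ 12
37^29 ≡ 58
37^58 ≡ 1
Therefore the multiplicative order of 37 modulo 59 is 58.

58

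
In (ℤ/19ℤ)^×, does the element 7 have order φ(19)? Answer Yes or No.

φ(19) = 19 − 1 = 18 = 2 · 3^2.
It suffices to check that the order of 7 is not a proper divisor of 18: compute 7^(18/q) for q ∈ {2, 3}.
7^9 ≡ 1 (mod 19)  [q = 2: ≡ 1 ✗]
7^6 ≡ 1 (mod 19)  [q = 3: ≡ 1 ✗]
The check at q = 2 fails, so 7 generates a proper subgroup.

No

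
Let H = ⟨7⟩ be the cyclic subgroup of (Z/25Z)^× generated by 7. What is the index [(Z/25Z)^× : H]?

5

Since 7 ∈ (Z/25Z)^×, its order divides φ(25) = φ(5^2) = 5·(5−1) = 20 = 2^2 · 5.
Divisors of 20: 1, 2, 4, 5, 10, 20.
Check 7^d mod 25 for each divisor in increasing order:
7^1 ≡ 7 (mod 25)
7^2 ≡ 24 (mod 25)
7^4 ≡ 1 (mod 25) ✓
So ord_25(7) = 4, hence |⟨7⟩| = 4.
[(Z/25Z)^× : ⟨7⟩] = 20/4 = 5.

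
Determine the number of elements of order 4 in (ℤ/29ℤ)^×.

φ(29) = 29 − 1 = 28 = 2^2 · 7.
(Z/29Z)^× is cyclic (|G| = 28); a cyclic group of order m has exactly φ(d) elements of each order d | m, and none otherwise.
4 = 2^2 divides 28, and φ(4) = 2.

2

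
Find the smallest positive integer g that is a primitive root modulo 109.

φ(109) = 109 − 1 = 108 = 2^2 · 3^3.
Test candidates g = 2, 3, … against the prime factors q ∈ {2, 3} of φ(109): g is a generator iff g^(108/q) ≢ 1 for every such q.
g = 2: 2^54 ≡ 108; 2^36 ≡ 1 — hits 1, so not a primitive root.
g = 3: 3^54 ≡ 1 — hits 1, so not a primitive root.
g = 4: 4^54 ≡ 1 — hits 1, so not a primitive root.
g = 5: 5^54 ≡ 1 — hits 1, so not a primitive root.
g = 6: 6^54 ≡ 108; 6^36 ≡ 63 — none is 1, so 6 is a primitive root.
So 6 is the smallest generator of (Z/109Z)^×.

6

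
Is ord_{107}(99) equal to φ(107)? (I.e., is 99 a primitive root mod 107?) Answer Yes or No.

No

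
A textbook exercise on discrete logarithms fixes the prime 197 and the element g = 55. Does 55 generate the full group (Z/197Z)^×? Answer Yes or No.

φ(197) = 197 − 1 = 196 = 2^2 · 7^2.
55 is a primitive root mod 197 iff 55^(φ(197)/q) ≢ 1 for every prime q | φ(197), i.e. q ∈ {2, 7}.
55^98 ≡ 1 (mod 197)  [q = 2: ≡ 1 ✗]
55^28 ≡ 36 (mod 197)  [q = 7: ≢ 1 ✓]
The check at q = 2 fails, so 55 generates a proper subgroup.

No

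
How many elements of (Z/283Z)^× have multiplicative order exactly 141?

φ(283) = 283 − 1 = 282 = 2 · 3 · 47.
(Z/283Z)^× is cyclic (|G| = 282); a cyclic group of order m has exactly φ(d) elements of each order d | m, and none otherwise.
141 = 3 · 47 divides 282, and φ(141) = 92.

92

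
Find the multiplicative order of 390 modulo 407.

180

ord(390) | φ(407) = φ(11·37) = (11−1)·(37−1) = 10·36 = 360 = 2^3 · 3^2 · 5.
Divisors of 360: 1, 2, 3, 4, 5, 6, 8, 9, 10, 12, 15, 18, 20, 24, 30, 36, 40, 45, 60, 72, 90, 120, 180, 360.
Evaluate successive powers at the divisors of 360:
390^1 ≡ 390 (mod 407)
390^2 ≡ 289 (mod 407)
390^3 ≡ 378 (mod 407)
390^4 ≡ 86 (mod 407)
390^5 ≡ 166 (mod 407)
390^6 ≡ 27 (mod 407)
390^8 ≡ 70 (mod 407)
390^9 ≡ 31 (mod 407)
390^10 ≡ 287 (mod 407)
390^12 ≡ 322 (mod 407)
390^15 ≡ 23 (mod 407)
390^18 ≡ 147 (mod 407)
390^20 ≡ 155 (mod 407)
390^24 ≡ 306 (mod 407)
390^30 ≡ 122 (mod 407)
390^36 ≡ 38 (mod 407)
390^40 ≡ 12 (mod 407)
390^45 ≡ 364 (mod 407)
390^60 ≡ 232 (mod 407)
390^72 ≡ 223 (mod 407)
390^90 ≡ 221 (mod 407)
390^120 ≡ 100 (mod 407)
390^180 ≡ 1 (mod 407) ✓
So ord_407(390) = 180.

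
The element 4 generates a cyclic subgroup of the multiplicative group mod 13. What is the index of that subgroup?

2

Since 4 ∈ (Z/13Z)^×, its order divides φ(13) = 13 − 1 = 12 = 2^2 · 3.
Divisors of 12: 1, 2, 3, 4, 6, 12.
Evaluate successive powers at the divisors of 12:
4^1 ≡ 4
4^2 ≡ 3
4^3 ≡ 12
4^4 ≡ 9
4^6 ≡ 1
So ord_13(4) = 6, hence |⟨4⟩| = 6.
The index is φ(13) / ord(4) = 12 / 6 = 2.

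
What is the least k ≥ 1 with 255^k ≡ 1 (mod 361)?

114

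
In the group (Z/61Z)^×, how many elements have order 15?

φ(61) = 61 − 1 = 60 = 2^2 · 3 · 5.
Since (Z/61Z)^× is cyclic of order 60, the number of elements of order d is φ(d) when d | 60 and 0 otherwise.
15 = 3 · 5 divides 60, and φ(15) = 8.

8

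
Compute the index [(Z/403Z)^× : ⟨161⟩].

30

The order of 161 must divide φ(403) = φ(13·31) = (13−1)·(31−1) = 12·30 = 360 = 2^3 · 3^2 · 5.
Divisors of 360: 1, 2, 3, 4, 5, 6, 8, 9, 10, 12, 15, 18, 20, 24, 30, 36, 40, 45, 60, 72, 90, 120, 180, 360.
Test each divisor d:
161^1 ≡ 161
161^2 ≡ 129
161^3 ≡ 216
161^4 ≡ 118
161^5 ≡ 57
161^6 ≡ 311
161^8 ≡ 222
161^9 ≡ 278
161^10 ≡ 25
161^12 ≡ 1
So ord_403(161) = 12, hence |⟨161⟩| = 12.
The index is φ(403) / ord(161) = 360 / 12 = 30.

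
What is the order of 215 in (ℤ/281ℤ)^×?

140

ord(215) | φ(281) = 281 − 1 = 280 = 2^3 · 5 · 7.
Divisors of 280: 1, 2, 4, 5, 7, 8, 10, 14, 20, 28, 35, 40, 56, 70, 140, 280.
Check 215^d mod 281 for each divisor in increasing order:
215^1 ≡ 215 (mod 281)
215^2 ≡ 141 (mod 281)
215^4 ≡ 211 (mod 281)
215^5 ≡ 124 (mod 281)
215^7 ≡ 62 (mod 281)
215^8 ≡ 123 (mod 281)
215^10 ≡ 202 (mod 281)
215^14 ≡ 191 (mod 281)
215^20 ≡ 59 (mod 281)
215^28 ≡ 232 (mod 281)
215^35 ≡ 53 (mod 281)
215^40 ≡ 109 (mod 281)
215^56 ≡ 153 (mod 281)
215^70 ≡ 280 (mod 281)
215^140 ≡ 1 (mod 281) ✓
The smallest such exponent is 140, so the order of 215 is 140.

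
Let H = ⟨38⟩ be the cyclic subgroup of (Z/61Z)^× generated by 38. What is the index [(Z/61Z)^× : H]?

3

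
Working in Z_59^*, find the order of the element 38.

The order of 38 must divide φ(59) = 59 − 1 = 58 = 2 · 29.
Divisors of 58: 1, 2, 29, 58.
Evaluate successive powers at the divisors of 58:
38^1 ≡ 38
38^2 ≡ 28
38^29 ≡ 58
38^58 ≡ 1
Hence ord(38) = 58.

58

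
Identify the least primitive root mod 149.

φ(149) = 149 − 1 = 148 = 2^2 · 37.
Test candidates g = 2, 3, … against the prime factors q ∈ {2, 37} of φ(149): g is a generator iff g^(148/q) ≢ 1 for every such q.
g = 2: 2^74 ≡ 148; 2^4 ≡ 16 — none is 1, so 2 is a primitive root.
So 2 is the smallest generator of (Z/149Z)^×.

2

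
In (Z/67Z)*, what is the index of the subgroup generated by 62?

6

The order of 62 must divide φ(67) = 67 − 1 = 66 = 2 · 3 · 11.
Divisors of 66: 1, 2, 3, 6, 11, 22, 33, 66.
Check 62^d mod 67 for each divisor in increasing order:
62^1 ≡ 62 (mod 67)
62^2 ≡ 25 (mod 67)
62^3 ≡ 9 (mod 67)
62^6 ≡ 14 (mod 67)
62^11 ≡ 1 (mod 67) ✓
Thus |⟨62⟩| = ord(62) = 11.
Index = |(Z/67Z)^×| / |⟨62⟩| = 66 / 11 = 6.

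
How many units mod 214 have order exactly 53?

φ(214) = φ(2)·φ(107) = 1·106 = 106 = 2 · 53.
In a cyclic group of order 106, there are φ(d) elements of order d for each divisor d of 106, and zero for non-divisors.
53 | 106, and φ(53) = 53 − 1 = 52.

52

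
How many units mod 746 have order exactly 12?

φ(746) = φ(2)·φ(373) = 1·372 = 372 = 2^2 · 3 · 31.
In a cyclic group of order 372, there are φ(d) elements of order d for each divisor d of 372, and zero for non-divisors.
12 = 2^2 · 3 divides 372, and φ(12) = 4.

4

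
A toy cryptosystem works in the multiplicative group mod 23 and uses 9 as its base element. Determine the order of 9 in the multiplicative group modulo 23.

11

ord(9) | φ(23) = 23 − 1 = 22 = 2 · 11.
Divisors of 22: 1, 2, 11, 22.
Evaluate successive powers at the divisors of 22:
9^1 ≡ 9 (mod 23)
9^2 ≡ 12 (mod 23)
9^11 ≡ 1 (mod 23) ✓
Therefore the multiplicative order of 9 modulo 23 is 11.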